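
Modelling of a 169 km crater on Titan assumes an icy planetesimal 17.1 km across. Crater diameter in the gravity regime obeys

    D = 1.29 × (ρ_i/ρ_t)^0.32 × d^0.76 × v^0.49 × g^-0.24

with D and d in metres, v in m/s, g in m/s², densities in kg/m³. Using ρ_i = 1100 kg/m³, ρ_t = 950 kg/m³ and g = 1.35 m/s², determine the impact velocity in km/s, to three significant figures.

Rearranging for v: v = [D / (1.29 · (1100/950)^0.32 · 17100^0.76 · 1.35^-0.24)]^(1/0.49).
D = 169000 m.
(1100/950)^0.32 = 1.048
17100^0.76 = 1648
1.35^-0.24 = 0.9305
Denominator = 1.29 × 1.048 × 1648 × 0.9305 = 2073
D / 2073 = 169000 / 2073 = 81.52
v = 81.52^(1/0.49) = 81.52^2.0408 = 7953 m/s

v ≈ 7.95 km/s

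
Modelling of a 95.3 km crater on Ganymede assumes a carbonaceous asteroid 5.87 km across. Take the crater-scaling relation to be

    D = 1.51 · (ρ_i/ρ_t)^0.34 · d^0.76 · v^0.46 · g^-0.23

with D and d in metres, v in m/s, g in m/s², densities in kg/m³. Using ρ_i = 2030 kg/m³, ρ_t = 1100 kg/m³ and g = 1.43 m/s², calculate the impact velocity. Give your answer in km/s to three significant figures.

v ≈ 12.3 km/s

Rearranging for v: v = [D / (1.51 · (2030/1100)^0.34 · 5870^0.76 · 1.43^-0.23)]^(1/0.46).
D = 95300 m.
(2030/1100)^0.34 = 1.232
5870^0.76 = 731.4
1.43^-0.23 = 0.9210
Denominator = 1.51 × 1.232 × 731.4 × 0.9210 = 1253
D / 1253 = 95300 / 1253 = 76.06
v = 76.06^(1/0.46) = 76.06^2.1739 = 12287 m/s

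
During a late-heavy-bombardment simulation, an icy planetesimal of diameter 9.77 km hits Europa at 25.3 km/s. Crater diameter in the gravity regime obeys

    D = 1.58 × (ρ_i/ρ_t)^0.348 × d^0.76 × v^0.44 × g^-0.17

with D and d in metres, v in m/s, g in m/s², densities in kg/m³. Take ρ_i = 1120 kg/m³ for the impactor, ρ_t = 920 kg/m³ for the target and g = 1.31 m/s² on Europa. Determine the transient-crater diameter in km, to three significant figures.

D ≈ 151 km

In SI units: d = 9770 m, v = 25300 m/s.
(ρ_i/ρ_t)^0.348 = (1120/920)^0.348 = 1.071
d^0.76 = 9770^0.76 = 1077
v^0.44 = 25300^0.44 = 86.57
g^-0.17 = 1.31^-0.17 = 0.9551
D = 1.58 × 1.071 × 1077 × 86.57 × 0.9551 = 1.507 × 10^5 m
   = 150.7 km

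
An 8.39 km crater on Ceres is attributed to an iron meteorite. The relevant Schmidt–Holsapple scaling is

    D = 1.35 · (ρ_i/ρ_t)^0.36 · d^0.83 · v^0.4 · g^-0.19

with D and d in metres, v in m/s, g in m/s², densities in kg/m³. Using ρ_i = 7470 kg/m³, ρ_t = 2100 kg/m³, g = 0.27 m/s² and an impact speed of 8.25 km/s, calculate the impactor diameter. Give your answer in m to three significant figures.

Rearranging for d: d = [D / (1.35 · (7470/2100)^0.36 · 8250^0.4 · 0.27^-0.19)]^(1/0.83).
D = 8390 m.
(7470/2100)^0.36 = 1.579
8250^0.4 = 36.86
0.27^-0.19 = 1.282
Denominator = 1.35 × 1.579 × 36.86 × 1.282 = 100.7
D / 100.7 = 8390 / 100.7 = 83.32
d = 83.32^(1/0.83) = 83.32^1.2048 = 206.1 m

d ≈ 206 m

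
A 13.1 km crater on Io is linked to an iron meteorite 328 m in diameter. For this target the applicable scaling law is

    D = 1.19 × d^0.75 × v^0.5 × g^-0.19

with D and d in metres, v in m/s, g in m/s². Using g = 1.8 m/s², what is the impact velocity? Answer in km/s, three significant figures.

Rearranging for v: v = [D / (1.19 · 328^0.75 · 1.8^-0.19)]^(1/0.5).
D = 13100 m.
328^0.75 = 77.07
1.8^-0.19 = 0.8943
Denominator = 1.19 × 77.07 × 0.8943 = 82.02
D / 82.02 = 13100 / 82.02 = 159.7
v = 159.7^(1/0.5) = 159.7^2 = 25504 m/s

v ≈ 25.5 km/s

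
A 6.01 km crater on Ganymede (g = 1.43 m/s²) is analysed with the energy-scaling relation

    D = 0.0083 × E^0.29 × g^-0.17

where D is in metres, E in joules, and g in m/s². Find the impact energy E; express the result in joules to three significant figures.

E ≈ 1.98 × 10^20 J

Rearranging: E = [D / (0.0083 · g^-0.17)]^(1/0.29).
D = 6010 m.
g^-0.17 = 1.43^-0.17 = 0.9410
D / (0.0083 × 0.9410) = 6010 / (7.810 × 10^-3) = 7.695 × 10^5
E = (7.695 × 10^5)^3.4483 = 1.983 × 10^20 J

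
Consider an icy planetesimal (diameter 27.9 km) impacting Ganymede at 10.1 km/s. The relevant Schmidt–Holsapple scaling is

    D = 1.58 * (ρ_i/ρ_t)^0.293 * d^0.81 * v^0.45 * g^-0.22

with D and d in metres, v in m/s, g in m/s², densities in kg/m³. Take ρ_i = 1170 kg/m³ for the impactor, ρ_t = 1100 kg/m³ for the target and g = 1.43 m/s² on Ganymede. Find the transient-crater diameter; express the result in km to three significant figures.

D ≈ 376 km

In SI units: d = 27900 m, v = 10100 m/s.
(ρ_i/ρ_t)^0.293 = (1170/1100)^0.293 = 1.018
d^0.81 = 27900^0.81 = 3990
v^0.45 = 10100^0.45 = 63.38
g^-0.22 = 1.43^-0.22 = 0.9243
D = 1.58 × 1.018 × 3990 × 63.38 × 0.9243 = 3.760 × 10^5 m
   = 376.0 km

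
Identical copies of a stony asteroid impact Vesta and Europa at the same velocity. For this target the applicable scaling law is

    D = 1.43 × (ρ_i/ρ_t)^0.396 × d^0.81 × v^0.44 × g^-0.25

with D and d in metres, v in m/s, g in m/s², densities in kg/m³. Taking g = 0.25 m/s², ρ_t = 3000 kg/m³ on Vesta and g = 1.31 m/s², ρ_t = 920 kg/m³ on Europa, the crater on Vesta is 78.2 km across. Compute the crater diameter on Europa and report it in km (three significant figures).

D ≈ 82.5 km

The impactor-only factors (d, v, ρ_i) cancel in the ratio, leaving D_Europa/D_Vesta = (g_Europa/g_Vesta)^-0.25 · (ρ_t,Vesta/ρ_t,Europa)^0.396.
(1.31/0.25)^-0.25 = 5.240^-0.25 = 0.6609
(3000/920)^0.396 = 3.261^0.396 = 1.597
Ratio = 0.6609 × 1.597 = 1.055
D_Europa = 1.055 × 78.2 km = 82.5 km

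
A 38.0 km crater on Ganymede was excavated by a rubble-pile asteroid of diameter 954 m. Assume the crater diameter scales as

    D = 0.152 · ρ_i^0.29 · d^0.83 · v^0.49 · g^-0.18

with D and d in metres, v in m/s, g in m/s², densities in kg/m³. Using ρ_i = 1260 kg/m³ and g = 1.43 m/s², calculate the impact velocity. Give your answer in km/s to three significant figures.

v ≈ 15.5 km/s

Rearranging for v: v = [D / (0.152 · 1260^0.29 · 954^0.83 · 1.43^-0.18)]^(1/0.49).
D = 38000 m.
1260^0.29 = 7.927
954^0.83 = 297.2
1.43^-0.18 = 0.9376
Denominator = 0.152 × 7.927 × 297.2 × 0.9376 = 335.8
D / 335.8 = 38000 / 335.8 = 113.2
v = 113.2^(1/0.49) = 113.2^2.0408 = 15541 m/s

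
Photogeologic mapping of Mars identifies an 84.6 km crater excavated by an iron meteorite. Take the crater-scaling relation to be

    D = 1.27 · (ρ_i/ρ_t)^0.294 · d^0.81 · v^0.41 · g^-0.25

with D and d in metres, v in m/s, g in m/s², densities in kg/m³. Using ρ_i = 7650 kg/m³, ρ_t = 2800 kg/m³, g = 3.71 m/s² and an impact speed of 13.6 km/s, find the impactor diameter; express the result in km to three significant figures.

d ≈ 7.59 km

Rearranging for d: d = [D / (1.27 · (7650/2800)^0.294 · 13600^0.41 · 3.71^-0.25)]^(1/0.81).
D = 84600 m.
(7650/2800)^0.294 = 1.344
13600^0.41 = 49.52
3.71^-0.25 = 0.7205
Denominator = 1.27 × 1.344 × 49.52 × 0.7205 = 60.90
D / 60.90 = 84600 / 60.90 = 1389
d = 1389^(1/0.81) = 1389^1.2346 = 7585 m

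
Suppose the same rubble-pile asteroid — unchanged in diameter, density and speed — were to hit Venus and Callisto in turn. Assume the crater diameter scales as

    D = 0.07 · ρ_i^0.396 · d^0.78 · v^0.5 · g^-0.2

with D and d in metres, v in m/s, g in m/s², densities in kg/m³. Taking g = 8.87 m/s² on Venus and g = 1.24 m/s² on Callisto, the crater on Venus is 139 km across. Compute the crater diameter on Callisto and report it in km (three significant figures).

All impactor-dependent factors cancel in the ratio, leaving D_Callisto/D_Venus = (g_Callisto/g_Venus)^-0.2.
(1.24/8.87)^-0.2 = 0.1398^-0.2 = 1.482
D_Callisto = 1.482 × 139 km = 206 km

D ≈ 206 km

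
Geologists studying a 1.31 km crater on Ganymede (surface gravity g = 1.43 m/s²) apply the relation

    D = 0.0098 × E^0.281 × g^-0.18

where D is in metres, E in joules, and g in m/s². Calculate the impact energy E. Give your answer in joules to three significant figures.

E ≈ 2.20 × 10^18 J

Rearranging: E = [D / (0.0098 · g^-0.18)]^(1/0.281).
D = 1310 m.
g^-0.18 = 1.43^-0.18 = 0.9376
D / (0.0098 × 0.9376) = 1310 / (9.188 × 10^-3) = 1.426 × 10^5
E = (1.426 × 10^5)^3.5587 = 2.198 × 10^18 J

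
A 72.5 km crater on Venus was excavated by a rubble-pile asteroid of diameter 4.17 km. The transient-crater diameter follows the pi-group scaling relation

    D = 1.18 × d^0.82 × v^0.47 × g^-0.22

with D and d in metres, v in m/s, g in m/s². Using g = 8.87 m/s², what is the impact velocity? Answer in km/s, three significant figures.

Rearranging for v: v = [D / (1.18 · 4170^0.82 · 8.87^-0.22)]^(1/0.47).
D = 72500 m.
4170^0.82 = 930.1
8.87^-0.22 = 0.6187
Denominator = 1.18 × 930.1 × 0.6187 = 679.0
D / 679.0 = 72500 / 679.0 = 106.8
v = 106.8^(1/0.47) = 106.8^2.1277 = 20711 m/s

v ≈ 20.7 km/s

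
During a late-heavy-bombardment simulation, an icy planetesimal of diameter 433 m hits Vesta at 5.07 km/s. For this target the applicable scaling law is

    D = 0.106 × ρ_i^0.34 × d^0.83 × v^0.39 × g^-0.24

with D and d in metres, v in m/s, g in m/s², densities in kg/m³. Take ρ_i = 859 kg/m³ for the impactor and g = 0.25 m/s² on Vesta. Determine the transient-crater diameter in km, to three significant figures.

D ≈ 6.32 km

In SI units: v = 5070 m/s.
ρ_i^0.34 = 859^0.34 = 9.944
d^0.83 = 433^0.83 = 154.3
v^0.39 = 5070^0.39 = 27.86
g^-0.24 = 0.25^-0.24 = 1.395
D = 0.106 × 9.944 × 154.3 × 27.86 × 1.395 = 6321 m
   = 6.321 km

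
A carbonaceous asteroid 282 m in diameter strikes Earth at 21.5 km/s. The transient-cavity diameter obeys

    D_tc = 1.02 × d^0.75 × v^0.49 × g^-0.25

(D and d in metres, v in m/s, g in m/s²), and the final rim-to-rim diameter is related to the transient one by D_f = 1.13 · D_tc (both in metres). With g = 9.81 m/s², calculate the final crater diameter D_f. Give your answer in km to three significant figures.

v = 21500 m/s.
d^0.75 = 282^0.75 = 68.82
v^0.49 = 21500^0.49 = 132.7
g^-0.25 = 9.81^-0.25 = 0.5650
D_tc = 1.02 × 68.82 × 132.7 × 0.5650 = 5263 m
D_f = 1.13 × 5263 = 5947 m
     = 5.947 km

D_f ≈ 5.95 km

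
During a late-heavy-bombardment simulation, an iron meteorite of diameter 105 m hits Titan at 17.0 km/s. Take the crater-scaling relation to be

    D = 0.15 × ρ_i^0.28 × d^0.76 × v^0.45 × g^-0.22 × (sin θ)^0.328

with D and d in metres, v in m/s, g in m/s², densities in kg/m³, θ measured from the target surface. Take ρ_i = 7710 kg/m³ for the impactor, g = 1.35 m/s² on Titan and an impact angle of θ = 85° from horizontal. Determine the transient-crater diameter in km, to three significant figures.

In SI units: v = 17000 m/s.
ρ_i^0.28 = 7710^0.28 = 12.26
d^0.76 = 105^0.76 = 34.36
v^0.45 = 17000^0.45 = 80.11
g^-0.22 = 1.35^-0.22 = 0.9361
(sin 85°)^0.328 = 0.9962^0.328 = 0.9988
D = 0.15 × 12.26 × 34.36 × 80.11 × 0.9361 × 0.9988 = 4733 m
   = 4.733 km

D ≈ 4.73 km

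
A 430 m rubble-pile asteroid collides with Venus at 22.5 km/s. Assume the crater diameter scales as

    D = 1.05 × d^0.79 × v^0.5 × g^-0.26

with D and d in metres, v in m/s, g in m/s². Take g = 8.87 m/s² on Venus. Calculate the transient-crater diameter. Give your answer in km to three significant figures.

D ≈ 10.7 km

In SI units: v = 22500 m/s.
d^0.79 = 430^0.79 = 120.3
v^0.5 = 22500^0.5 = 150.0
g^-0.26 = 8.87^-0.26 = 0.5669
D = 1.05 × 120.3 × 150.0 × 0.5669 = 10741 m
   = 10.74 km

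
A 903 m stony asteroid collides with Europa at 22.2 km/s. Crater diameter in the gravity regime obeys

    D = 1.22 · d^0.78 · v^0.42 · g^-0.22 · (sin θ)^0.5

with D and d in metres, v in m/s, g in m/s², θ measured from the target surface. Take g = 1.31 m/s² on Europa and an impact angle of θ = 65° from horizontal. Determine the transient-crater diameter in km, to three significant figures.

D ≈ 14.8 km

In SI units: v = 22200 m/s.
d^0.78 = 903^0.78 = 202.0
v^0.42 = 22200^0.42 = 66.91
g^-0.22 = 1.31^-0.22 = 0.9423
(sin 65°)^0.5 = 0.9063^0.5 = 0.9520
D = 1.22 × 202.0 × 66.91 × 0.9423 × 0.9520 = 14792 m
   = 14.79 km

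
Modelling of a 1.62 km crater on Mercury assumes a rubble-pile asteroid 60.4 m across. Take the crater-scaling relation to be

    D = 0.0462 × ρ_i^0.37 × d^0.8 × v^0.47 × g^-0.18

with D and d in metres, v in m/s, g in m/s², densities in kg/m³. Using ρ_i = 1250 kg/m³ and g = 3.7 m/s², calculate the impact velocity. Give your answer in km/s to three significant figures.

v ≈ 26.2 km/s

Rearranging for v: v = [D / (0.0462 · 1250^0.37 · 60.4^0.8 · 3.7^-0.18)]^(1/0.47).
D = 1620 m.
1250^0.37 = 13.99
60.4^0.8 = 26.60
3.7^-0.18 = 0.7902
Denominator = 0.0462 × 13.99 × 26.60 × 0.7902 = 13.59
D / 13.59 = 1620 / 13.59 = 119.2
v = 119.2^(1/0.47) = 119.2^2.1277 = 26163 m/s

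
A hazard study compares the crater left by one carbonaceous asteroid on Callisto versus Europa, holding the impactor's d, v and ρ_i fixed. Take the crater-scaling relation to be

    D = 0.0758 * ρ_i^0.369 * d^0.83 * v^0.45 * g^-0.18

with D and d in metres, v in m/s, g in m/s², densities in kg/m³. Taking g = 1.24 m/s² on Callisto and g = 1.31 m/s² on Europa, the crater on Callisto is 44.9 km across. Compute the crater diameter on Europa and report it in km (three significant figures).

All impactor-dependent factors cancel in the ratio, leaving D_Europa/D_Callisto = (g_Europa/g_Callisto)^-0.18.
(1.31/1.24)^-0.18 = 1.056^-0.18 = 0.9902
D_Europa = 0.9902 × 44.9 km = 44.5 km

D ≈ 44.5 km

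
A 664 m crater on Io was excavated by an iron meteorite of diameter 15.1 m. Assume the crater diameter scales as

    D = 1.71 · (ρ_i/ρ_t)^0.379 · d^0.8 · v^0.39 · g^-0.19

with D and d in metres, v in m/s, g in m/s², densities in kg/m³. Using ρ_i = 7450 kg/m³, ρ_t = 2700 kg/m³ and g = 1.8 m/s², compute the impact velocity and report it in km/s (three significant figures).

Rearranging for v: v = [D / (1.71 · (7450/2700)^0.379 · 15.1^0.8 · 1.8^-0.19)]^(1/0.39).
(7450/2700)^0.379 = 1.469
15.1^0.8 = 8.774
1.8^-0.19 = 0.8943
Denominator = 1.71 × 1.469 × 8.774 × 0.8943 = 19.71
D / 19.71 = 664 / 19.71 = 33.69
v = 33.69^(1/0.39) = 33.69^2.5641 = 8254 m/s

v ≈ 8.25 km/s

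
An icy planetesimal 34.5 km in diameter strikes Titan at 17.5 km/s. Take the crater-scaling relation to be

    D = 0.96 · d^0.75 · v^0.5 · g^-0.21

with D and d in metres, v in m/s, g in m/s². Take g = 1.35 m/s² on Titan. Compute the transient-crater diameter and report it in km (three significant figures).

In SI units: d = 34500 m, v = 17500 m/s.
d^0.75 = 34500^0.75 = 2531
v^0.5 = 17500^0.5 = 132.3
g^-0.21 = 1.35^-0.21 = 0.9389
D = 0.96 × 2531 × 132.3 × 0.9389 = 3.018 × 10^5 m
   = 301.8 km

D ≈ 302 km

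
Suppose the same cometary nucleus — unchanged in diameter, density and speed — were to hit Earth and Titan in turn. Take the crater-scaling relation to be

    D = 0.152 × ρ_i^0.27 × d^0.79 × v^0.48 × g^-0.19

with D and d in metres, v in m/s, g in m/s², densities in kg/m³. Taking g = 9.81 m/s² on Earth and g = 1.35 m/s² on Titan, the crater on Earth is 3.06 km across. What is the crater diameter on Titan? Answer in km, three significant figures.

D ≈ 4.46 km

All impactor-dependent factors cancel in the ratio, leaving D_Titan/D_Earth = (g_Titan/g_Earth)^-0.19.
(1.35/9.81)^-0.19 = 0.1376^-0.19 = 1.458
D_Titan = 1.458 × 3.06 km = 4.46 km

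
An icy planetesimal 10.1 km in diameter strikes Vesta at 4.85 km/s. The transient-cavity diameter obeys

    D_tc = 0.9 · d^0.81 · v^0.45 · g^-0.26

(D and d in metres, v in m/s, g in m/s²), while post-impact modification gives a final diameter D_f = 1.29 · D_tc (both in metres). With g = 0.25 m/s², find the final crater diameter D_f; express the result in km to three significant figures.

D_f ≈ 133 km

In SI: d = 10100 m, v = 4850 m/s.
d^0.81 = 10100^0.81 = 1752
v^0.45 = 4850^0.45 = 45.56
g^-0.26 = 0.25^-0.26 = 1.434
D_tc = 0.9 × 1752 × 45.56 × 1.434 = 1.030 × 10^5 m
D_f = 1.29 × 1.030 × 10^5 = 1.329 × 10^5 m
     = 132.9 km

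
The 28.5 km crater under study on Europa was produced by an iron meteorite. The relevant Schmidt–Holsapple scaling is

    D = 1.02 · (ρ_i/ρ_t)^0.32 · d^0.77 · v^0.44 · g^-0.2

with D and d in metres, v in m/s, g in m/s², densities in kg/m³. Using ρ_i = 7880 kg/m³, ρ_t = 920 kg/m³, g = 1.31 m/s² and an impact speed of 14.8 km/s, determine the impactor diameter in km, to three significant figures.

d ≈ 1.08 km

Rearranging for d: d = [D / (1.02 · (7880/920)^0.32 · 14800^0.44 · 1.31^-0.2)]^(1/0.77).
D = 28500 m.
(7880/920)^0.32 = 1.988
14800^0.44 = 68.38
1.31^-0.2 = 0.9474
Denominator = 1.02 × 1.988 × 68.38 × 0.9474 = 131.4
D / 131.4 = 28500 / 131.4 = 216.9
d = 216.9^(1/0.77) = 216.9^1.2987 = 1082 m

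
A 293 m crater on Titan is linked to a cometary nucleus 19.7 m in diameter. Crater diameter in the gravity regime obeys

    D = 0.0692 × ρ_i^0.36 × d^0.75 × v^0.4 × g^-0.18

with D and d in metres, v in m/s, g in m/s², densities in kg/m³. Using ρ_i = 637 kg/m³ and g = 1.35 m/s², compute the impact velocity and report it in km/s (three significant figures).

Rearranging for v: v = [D / (0.0692 · 637^0.36 · 19.7^0.75 · 1.35^-0.18)]^(1/0.4).
637^0.36 = 10.22
19.7^0.75 = 9.351
1.35^-0.18 = 0.9474
Denominator = 0.0692 × 10.22 × 9.351 × 0.9474 = 6.265
D / 6.265 = 293 / 6.265 = 46.77
v = 46.77^(1/0.4) = 46.77^2.5 = 14960 m/s

v ≈ 15.0 km/s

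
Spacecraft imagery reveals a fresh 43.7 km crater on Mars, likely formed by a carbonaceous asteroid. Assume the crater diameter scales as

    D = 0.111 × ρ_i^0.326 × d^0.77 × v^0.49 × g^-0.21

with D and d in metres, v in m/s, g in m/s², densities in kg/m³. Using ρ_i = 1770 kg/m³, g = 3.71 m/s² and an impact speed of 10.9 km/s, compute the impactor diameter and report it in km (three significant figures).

d ≈ 3.00 km

Rearranging for d: d = [D / (0.111 · 1770^0.326 · 10900^0.49 · 3.71^-0.21)]^(1/0.77).
D = 43700 m.
1770^0.326 = 11.45
10900^0.49 = 95.13
3.71^-0.21 = 0.7593
Denominator = 0.111 × 11.45 × 95.13 × 0.7593 = 91.80
D / 91.80 = 43700 / 91.80 = 476.0
d = 476.0^(1/0.77) = 476.0^1.2987 = 3002 m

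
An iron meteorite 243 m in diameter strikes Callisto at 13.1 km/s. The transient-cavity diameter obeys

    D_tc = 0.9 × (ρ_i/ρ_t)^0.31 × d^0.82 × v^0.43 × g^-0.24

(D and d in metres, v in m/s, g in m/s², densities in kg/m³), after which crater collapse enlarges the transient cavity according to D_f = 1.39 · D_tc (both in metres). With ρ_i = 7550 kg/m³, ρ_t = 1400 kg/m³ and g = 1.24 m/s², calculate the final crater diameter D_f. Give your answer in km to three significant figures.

v = 13100 m/s.
(ρ_i/ρ_t)^0.31 = (7550/1400)^0.31 = 1.686
d^0.82 = 243^0.82 = 90.41
v^0.43 = 13100^0.43 = 58.94
g^-0.24 = 1.24^-0.24 = 0.9497
D_tc = 0.9 × 1.686 × 90.41 × 58.94 × 0.9497 = 7679 m
D_f = 1.39 × 7679 = 10674 m
     = 10.67 km

D_f ≈ 10.7 km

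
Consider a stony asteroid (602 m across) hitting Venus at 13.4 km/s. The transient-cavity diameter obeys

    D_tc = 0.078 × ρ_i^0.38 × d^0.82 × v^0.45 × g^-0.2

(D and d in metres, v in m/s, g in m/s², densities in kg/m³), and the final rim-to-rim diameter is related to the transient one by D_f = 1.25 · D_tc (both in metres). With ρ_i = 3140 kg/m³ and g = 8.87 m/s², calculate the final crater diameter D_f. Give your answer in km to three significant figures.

v = 13400 m/s.
ρ_i^0.38 = 3140^0.38 = 21.32
d^0.82 = 602^0.82 = 190.2
v^0.45 = 13400^0.45 = 71.98
g^-0.2 = 8.87^-0.2 = 0.6463
D_tc = 0.078 × 21.32 × 190.2 × 71.98 × 0.6463 = 14710 m
D_f = 1.25 × 14710 = 18388 m
     = 18.39 km

D_f ≈ 18.4 km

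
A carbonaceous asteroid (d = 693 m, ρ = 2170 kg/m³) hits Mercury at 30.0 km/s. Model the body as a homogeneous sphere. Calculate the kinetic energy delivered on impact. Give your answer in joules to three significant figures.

E ≈ 1.70 × 10^20 J

v = 30000 m/s.
Mass m = (π/6) ρ d³ = (π/6) × 2170 × (693)³ = 3.781 × 10^11 kg
E = ½ m v² = 0.5 × 3.781 × 10^11 × (30000)² = 1.701 × 10^20 J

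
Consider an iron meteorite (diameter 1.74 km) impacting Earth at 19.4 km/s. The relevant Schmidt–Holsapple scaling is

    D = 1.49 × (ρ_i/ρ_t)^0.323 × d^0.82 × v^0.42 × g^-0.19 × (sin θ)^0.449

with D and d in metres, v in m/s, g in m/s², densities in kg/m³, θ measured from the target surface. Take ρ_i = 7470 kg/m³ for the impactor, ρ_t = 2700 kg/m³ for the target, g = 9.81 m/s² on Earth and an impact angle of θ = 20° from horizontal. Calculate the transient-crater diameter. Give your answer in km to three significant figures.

In SI units: d = 1740 m, v = 19400 m/s.
(ρ_i/ρ_t)^0.323 = (7470/2700)^0.323 = 1.389
d^0.82 = 1740^0.82 = 454.2
v^0.42 = 19400^0.42 = 63.22
g^-0.19 = 9.81^-0.19 = 0.6480
(sin 20°)^0.449 = 0.3420^0.449 = 0.6177
D = 1.49 × 1.389 × 454.2 × 63.22 × 0.6480 × 0.6177 = 23787 m
   = 23.79 km

D ≈ 23.8 km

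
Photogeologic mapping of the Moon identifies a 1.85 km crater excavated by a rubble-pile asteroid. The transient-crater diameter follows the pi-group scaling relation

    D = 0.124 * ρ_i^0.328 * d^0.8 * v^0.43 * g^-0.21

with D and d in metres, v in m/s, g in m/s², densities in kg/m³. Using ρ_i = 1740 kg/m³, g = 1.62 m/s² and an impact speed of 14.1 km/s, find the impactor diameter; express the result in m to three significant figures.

Rearranging for d: d = [D / (0.124 · 1740^0.328 · 14100^0.43 · 1.62^-0.21)]^(1/0.8).
D = 1850 m.
1740^0.328 = 11.56
14100^0.43 = 60.84
1.62^-0.21 = 0.9037
Denominator = 0.124 × 11.56 × 60.84 × 0.9037 = 78.81
D / 78.81 = 1850 / 78.81 = 23.47
d = 23.47^(1/0.8) = 23.47^1.25 = 51.66 m

d ≈ 51.7 m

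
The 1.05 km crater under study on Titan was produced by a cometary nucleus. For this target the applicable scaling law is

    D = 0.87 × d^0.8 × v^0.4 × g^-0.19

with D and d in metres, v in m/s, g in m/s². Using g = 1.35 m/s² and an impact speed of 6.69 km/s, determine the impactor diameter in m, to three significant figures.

d ≈ 93.4 m

Rearranging for d: d = [D / (0.87 · 6690^0.4 · 1.35^-0.19)]^(1/0.8).
D = 1050 m.
6690^0.4 = 33.90
1.35^-0.19 = 0.9446
Denominator = 0.87 × 33.90 × 0.9446 = 27.86
D / 27.86 = 1050 / 27.86 = 37.69
d = 37.69^(1/0.8) = 37.69^1.25 = 93.39 m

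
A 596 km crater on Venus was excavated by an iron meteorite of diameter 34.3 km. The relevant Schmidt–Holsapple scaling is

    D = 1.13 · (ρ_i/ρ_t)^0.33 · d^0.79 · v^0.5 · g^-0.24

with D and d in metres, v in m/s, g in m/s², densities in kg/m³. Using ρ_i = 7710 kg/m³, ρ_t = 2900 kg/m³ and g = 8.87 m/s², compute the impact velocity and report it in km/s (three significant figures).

v ≈ 28.4 km/s

Rearranging for v: v = [D / (1.13 · (7710/2900)^0.33 · 34300^0.79 · 8.87^-0.24)]^(1/0.5).
D = 596000 m.
(7710/2900)^0.33 = 1.381
34300^0.79 = 3827
8.87^-0.24 = 0.5922
Denominator = 1.13 × 1.381 × 3827 × 0.5922 = 3537
D / 3537 = 596000 / 3537 = 168.5
v = 168.5^(1/0.5) = 168.5^2 = 28392 m/s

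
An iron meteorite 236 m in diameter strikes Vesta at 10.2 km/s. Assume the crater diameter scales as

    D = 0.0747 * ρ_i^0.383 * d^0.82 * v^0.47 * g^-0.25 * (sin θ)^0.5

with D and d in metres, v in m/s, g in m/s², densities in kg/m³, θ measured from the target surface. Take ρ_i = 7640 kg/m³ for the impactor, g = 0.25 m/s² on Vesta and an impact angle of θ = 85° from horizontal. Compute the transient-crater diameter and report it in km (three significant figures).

D ≈ 21.9 km

In SI units: v = 10200 m/s.
ρ_i^0.383 = 7640^0.383 = 30.71
d^0.82 = 236^0.82 = 88.26
v^0.47 = 10200^0.47 = 76.57
g^-0.25 = 0.25^-0.25 = 1.414
(sin 85°)^0.5 = 0.9962^0.5 = 0.9981
D = 0.0747 × 30.71 × 88.26 × 76.57 × 1.414 × 0.9981 = 21880 m
   = 21.88 km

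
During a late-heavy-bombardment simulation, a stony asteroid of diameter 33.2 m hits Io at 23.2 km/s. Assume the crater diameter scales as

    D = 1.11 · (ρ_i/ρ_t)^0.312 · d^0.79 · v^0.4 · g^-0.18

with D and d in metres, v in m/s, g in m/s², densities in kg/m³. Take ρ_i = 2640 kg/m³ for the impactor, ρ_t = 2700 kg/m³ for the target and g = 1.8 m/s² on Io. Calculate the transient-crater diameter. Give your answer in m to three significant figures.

D ≈ 879 m

In SI units: v = 23200 m/s.
(ρ_i/ρ_t)^0.312 = (2640/2700)^0.312 = 0.9930
d^0.79 = 33.2^0.79 = 15.91
v^0.4 = 23200^0.4 = 55.74
g^-0.18 = 1.8^-0.18 = 0.8996
D = 1.11 × 0.9930 × 15.91 × 55.74 × 0.8996 = 879.3 m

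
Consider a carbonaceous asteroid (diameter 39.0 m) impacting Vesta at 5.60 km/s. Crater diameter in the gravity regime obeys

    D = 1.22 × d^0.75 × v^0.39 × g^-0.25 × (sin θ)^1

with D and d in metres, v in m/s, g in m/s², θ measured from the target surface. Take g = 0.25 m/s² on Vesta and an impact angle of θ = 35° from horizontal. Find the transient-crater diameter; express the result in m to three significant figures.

In SI units: v = 5600 m/s.
d^0.75 = 39^0.75 = 15.61
v^0.39 = 5600^0.39 = 28.96
g^-0.25 = 0.25^-0.25 = 1.414
(sin 35°)^1 = 0.5736^1 = 0.5736
D = 1.22 × 15.61 × 28.96 × 1.414 × 0.5736 = 447.3 m

D ≈ 447 m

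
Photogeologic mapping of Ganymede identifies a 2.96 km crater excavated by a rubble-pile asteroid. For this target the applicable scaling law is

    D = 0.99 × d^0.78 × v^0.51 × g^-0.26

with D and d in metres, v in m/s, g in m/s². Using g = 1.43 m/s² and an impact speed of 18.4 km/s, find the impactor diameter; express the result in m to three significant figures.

d ≈ 52.4 m

Rearranging for d: d = [D / (0.99 · 18400^0.51 · 1.43^-0.26)]^(1/0.78).
D = 2960 m.
18400^0.51 = 149.6
1.43^-0.26 = 0.9112
Denominator = 0.99 × 149.6 × 0.9112 = 135.0
D / 135.0 = 2960 / 135.0 = 21.93
d = 21.93^(1/0.78) = 21.93^1.2821 = 52.40 m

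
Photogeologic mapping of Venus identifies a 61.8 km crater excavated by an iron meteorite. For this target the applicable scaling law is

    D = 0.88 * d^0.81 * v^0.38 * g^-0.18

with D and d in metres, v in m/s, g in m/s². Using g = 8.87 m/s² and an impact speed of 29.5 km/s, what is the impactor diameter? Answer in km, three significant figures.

Rearranging for d: d = [D / (0.88 · 29500^0.38 · 8.87^-0.18)]^(1/0.81).
D = 61800 m.
29500^0.38 = 49.95
8.87^-0.18 = 0.6751
Denominator = 0.88 × 49.95 × 0.6751 = 29.67
D / 29.67 = 61800 / 29.67 = 2083
d = 2083^(1/0.81) = 2083^1.2346 = 12510 m

d ≈ 12.5 km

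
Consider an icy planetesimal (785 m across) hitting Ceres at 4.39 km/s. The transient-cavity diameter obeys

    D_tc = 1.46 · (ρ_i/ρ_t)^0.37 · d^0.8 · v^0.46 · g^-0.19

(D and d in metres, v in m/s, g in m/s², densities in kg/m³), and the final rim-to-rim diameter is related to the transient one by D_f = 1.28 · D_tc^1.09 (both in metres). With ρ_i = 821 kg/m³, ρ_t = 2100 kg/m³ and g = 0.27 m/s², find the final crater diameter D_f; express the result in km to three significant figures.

v = 4390 m/s.
(ρ_i/ρ_t)^0.37 = (821/2100)^0.37 = 0.7065
d^0.8 = 785^0.8 = 207.0
v^0.46 = 4390^0.46 = 47.37
g^-0.19 = 0.27^-0.19 = 1.282
D_tc = 1.46 × 0.7065 × 207.0 × 47.37 × 1.282 = 12970 m
D_f = 1.28 × (12970)^1.09 = 38933 m
     = 38.93 km

D_f ≈ 38.9 km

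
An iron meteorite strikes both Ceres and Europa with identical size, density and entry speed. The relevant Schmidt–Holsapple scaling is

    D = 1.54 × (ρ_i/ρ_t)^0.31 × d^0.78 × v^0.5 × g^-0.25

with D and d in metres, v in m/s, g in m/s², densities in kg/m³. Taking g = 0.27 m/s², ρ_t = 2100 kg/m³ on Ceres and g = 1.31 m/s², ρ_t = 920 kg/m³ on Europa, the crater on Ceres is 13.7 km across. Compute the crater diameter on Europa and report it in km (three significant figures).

D ≈ 11.9 km

The impactor-only factors (d, v, ρ_i) cancel in the ratio, leaving D_Europa/D_Ceres = (g_Europa/g_Ceres)^-0.25 · (ρ_t,Ceres/ρ_t,Europa)^0.31.
(1.31/0.27)^-0.25 = 4.852^-0.25 = 0.6738
(2100/920)^0.31 = 2.283^0.31 = 1.292
Ratio = 0.6738 × 1.292 = 0.8705
D_Europa = 0.8705 × 13.7 km = 11.9 km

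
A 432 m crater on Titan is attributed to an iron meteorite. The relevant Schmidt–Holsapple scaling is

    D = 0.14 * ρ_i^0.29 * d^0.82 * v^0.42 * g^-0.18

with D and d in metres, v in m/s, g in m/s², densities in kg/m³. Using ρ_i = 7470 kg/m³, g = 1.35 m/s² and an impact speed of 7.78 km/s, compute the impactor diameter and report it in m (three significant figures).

d ≈ 8.34 m

Rearranging for d: d = [D / (0.14 · 7470^0.29 · 7780^0.42 · 1.35^-0.18)]^(1/0.82).
7470^0.29 = 13.28
7780^0.42 = 43.07
1.35^-0.18 = 0.9474
Denominator = 0.14 × 13.28 × 43.07 × 0.9474 = 75.86
D / 75.86 = 432 / 75.86 = 5.695
d = 5.695^(1/0.82) = 5.695^1.2195 = 8.343 m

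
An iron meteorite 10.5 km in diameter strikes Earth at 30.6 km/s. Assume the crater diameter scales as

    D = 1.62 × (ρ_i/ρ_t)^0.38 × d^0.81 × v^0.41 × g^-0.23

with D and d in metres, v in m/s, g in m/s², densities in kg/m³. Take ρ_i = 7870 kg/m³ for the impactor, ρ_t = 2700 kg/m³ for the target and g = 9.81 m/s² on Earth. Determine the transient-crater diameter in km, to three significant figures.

In SI units: d = 10500 m, v = 30600 m/s.
(ρ_i/ρ_t)^0.38 = (7870/2700)^0.38 = 1.502
d^0.81 = 10500^0.81 = 1808
v^0.41 = 30600^0.41 = 69.05
g^-0.23 = 9.81^-0.23 = 0.5914
D = 1.62 × 1.502 × 1808 × 69.05 × 0.5914 = 1.797 × 10^5 m
   = 179.7 km

D ≈ 180 km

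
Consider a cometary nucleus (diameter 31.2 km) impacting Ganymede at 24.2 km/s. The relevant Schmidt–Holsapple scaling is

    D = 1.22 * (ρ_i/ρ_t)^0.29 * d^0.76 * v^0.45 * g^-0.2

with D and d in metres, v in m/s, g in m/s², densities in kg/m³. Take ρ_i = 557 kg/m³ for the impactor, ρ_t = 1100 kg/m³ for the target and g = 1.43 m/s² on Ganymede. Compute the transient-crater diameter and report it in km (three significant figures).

D ≈ 228 km

In SI units: d = 31200 m, v = 24200 m/s.
(ρ_i/ρ_t)^0.29 = (557/1100)^0.29 = 0.8209
d^0.76 = 31200^0.76 = 2603
v^0.45 = 24200^0.45 = 93.91
g^-0.2 = 1.43^-0.2 = 0.9310
D = 1.22 × 0.8209 × 2603 × 93.91 × 0.9310 = 2.279 × 10^5 m
   = 227.9 km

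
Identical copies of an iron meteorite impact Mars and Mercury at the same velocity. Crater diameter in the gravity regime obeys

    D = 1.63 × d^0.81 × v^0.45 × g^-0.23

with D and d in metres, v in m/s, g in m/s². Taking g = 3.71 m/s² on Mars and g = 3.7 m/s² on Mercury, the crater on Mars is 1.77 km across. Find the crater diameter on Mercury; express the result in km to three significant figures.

All impactor-dependent factors cancel in the ratio, leaving D_Mercury/D_Mars = (g_Mercury/g_Mars)^-0.23.
(3.7/3.71)^-0.23 = 0.9973^-0.23 = 1.001
D_Mercury = 1.001 × 1.77 km = 1.77 km

D ≈ 1.77 km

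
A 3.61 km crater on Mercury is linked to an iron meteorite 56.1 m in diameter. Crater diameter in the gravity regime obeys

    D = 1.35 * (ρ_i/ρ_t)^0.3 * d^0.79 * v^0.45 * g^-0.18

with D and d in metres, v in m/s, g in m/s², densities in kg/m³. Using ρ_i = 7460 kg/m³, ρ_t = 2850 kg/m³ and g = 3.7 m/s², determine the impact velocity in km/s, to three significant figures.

Rearranging for v: v = [D / (1.35 · (7460/2850)^0.3 · 56.1^0.79 · 3.7^-0.18)]^(1/0.45).
D = 3610 m.
(7460/2850)^0.3 = 1.335
56.1^0.79 = 24.08
3.7^-0.18 = 0.7902
Denominator = 1.35 × 1.335 × 24.08 × 0.7902 = 34.29
D / 34.29 = 3610 / 34.29 = 105.3
v = 105.3^(1/0.45) = 105.3^2.2222 = 31206 m/s

v ≈ 31.2 km/s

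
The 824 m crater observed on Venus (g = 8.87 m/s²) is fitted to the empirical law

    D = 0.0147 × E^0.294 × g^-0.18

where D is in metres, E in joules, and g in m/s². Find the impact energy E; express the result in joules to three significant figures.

E ≈ 5.40 × 10^16 J

Rearranging: E = [D / (0.0147 · g^-0.18)]^(1/0.294).
g^-0.18 = 8.87^-0.18 = 0.6751
D / (0.0147 × 0.6751) = 824 / (9.924 × 10^-3) = 8.303 × 10^4
E = (8.303 × 10^4)^3.4014 = 5.399 × 10^16 J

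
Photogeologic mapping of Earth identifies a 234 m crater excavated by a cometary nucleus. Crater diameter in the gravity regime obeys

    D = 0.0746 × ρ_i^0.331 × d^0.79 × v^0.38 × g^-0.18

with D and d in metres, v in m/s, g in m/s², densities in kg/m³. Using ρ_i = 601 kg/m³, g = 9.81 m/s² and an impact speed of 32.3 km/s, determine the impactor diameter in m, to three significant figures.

d ≈ 20.8 m

Rearranging for d: d = [D / (0.0746 · 601^0.331 · 32300^0.38 · 9.81^-0.18)]^(1/0.79).
601^0.331 = 8.314
32300^0.38 = 51.70
9.81^-0.18 = 0.6630
Denominator = 0.0746 × 8.314 × 51.70 × 0.6630 = 21.26
D / 21.26 = 234 / 21.26 = 11.01
d = 11.01^(1/0.79) = 11.01^1.2658 = 20.83 m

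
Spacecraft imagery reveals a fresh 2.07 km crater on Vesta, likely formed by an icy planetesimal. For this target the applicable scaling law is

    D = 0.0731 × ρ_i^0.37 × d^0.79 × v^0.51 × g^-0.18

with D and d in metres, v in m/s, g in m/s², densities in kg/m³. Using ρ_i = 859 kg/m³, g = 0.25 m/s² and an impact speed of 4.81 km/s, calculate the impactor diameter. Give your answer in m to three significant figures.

Rearranging for d: d = [D / (0.0731 · 859^0.37 · 4810^0.51 · 0.25^-0.18)]^(1/0.79).
D = 2070 m.
859^0.37 = 12.18
4810^0.51 = 75.49
0.25^-0.18 = 1.283
Denominator = 0.0731 × 12.18 × 75.49 × 1.283 = 86.23
D / 86.23 = 2070 / 86.23 = 24.01
d = 24.01^(1/0.79) = 24.01^1.2658 = 55.89 m

d ≈ 55.9 m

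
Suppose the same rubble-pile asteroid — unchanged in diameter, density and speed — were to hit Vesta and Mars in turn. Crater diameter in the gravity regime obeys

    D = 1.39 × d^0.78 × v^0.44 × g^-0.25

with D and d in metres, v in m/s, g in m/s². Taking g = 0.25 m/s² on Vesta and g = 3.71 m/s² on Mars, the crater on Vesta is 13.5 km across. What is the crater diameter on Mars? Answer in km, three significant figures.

D ≈ 6.88 km

All impactor-dependent factors cancel in the ratio, leaving D_Mars/D_Vesta = (g_Mars/g_Vesta)^-0.25.
(3.71/0.25)^-0.25 = 14.84^-0.25 = 0.5095
D_Mars = 0.5095 × 13.5 km = 6.88 km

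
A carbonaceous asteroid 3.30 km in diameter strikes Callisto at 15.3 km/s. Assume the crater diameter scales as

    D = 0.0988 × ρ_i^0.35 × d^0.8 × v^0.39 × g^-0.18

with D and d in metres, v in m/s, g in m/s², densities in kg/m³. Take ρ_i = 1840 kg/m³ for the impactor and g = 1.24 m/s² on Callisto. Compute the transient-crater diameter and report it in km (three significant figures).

D ≈ 36.9 km

In SI units: d = 3300 m, v = 15300 m/s.
ρ_i^0.35 = 1840^0.35 = 13.89
d^0.8 = 3300^0.8 = 652.8
v^0.39 = 15300^0.39 = 42.86
g^-0.18 = 1.24^-0.18 = 0.9620
D = 0.0988 × 13.89 × 652.8 × 42.86 × 0.9620 = 36937 m
   = 36.94 km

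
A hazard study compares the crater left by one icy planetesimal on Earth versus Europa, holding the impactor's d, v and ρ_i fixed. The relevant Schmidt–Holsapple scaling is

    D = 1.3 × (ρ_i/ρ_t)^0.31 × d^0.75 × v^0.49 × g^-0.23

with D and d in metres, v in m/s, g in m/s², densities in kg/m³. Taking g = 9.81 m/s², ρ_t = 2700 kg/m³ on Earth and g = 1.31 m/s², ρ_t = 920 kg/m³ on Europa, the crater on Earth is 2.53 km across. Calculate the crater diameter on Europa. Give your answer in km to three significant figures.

The impactor-only factors (d, v, ρ_i) cancel in the ratio, leaving D_Europa/D_Earth = (g_Europa/g_Earth)^-0.23 · (ρ_t,Earth/ρ_t,Europa)^0.31.
(1.31/9.81)^-0.23 = 0.1335^-0.23 = 1.589
(2700/920)^0.31 = 2.935^0.31 = 1.396
Ratio = 1.589 × 1.396 = 2.218
D_Europa = 2.218 × 2.53 km = 5.61 km

D ≈ 5.61 km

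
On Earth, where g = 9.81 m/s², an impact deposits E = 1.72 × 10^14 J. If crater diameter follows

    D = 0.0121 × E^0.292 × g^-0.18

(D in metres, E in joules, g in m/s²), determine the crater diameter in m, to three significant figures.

E^0.292 = (1.72 × 10^14)^0.292 = 1.435 × 10^4
g^-0.18 = 9.81^-0.18 = 0.6630
D = 0.0121 × 1.435 × 10^4 × 0.6630 = 115.1 m

D ≈ 115 m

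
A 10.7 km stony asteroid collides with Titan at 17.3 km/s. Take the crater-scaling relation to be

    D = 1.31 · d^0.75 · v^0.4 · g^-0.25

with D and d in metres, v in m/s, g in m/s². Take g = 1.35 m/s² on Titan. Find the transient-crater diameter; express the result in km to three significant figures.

D ≈ 63.4 km

In SI units: d = 10700 m, v = 17300 m/s.
d^0.75 = 10700^0.75 = 1052
v^0.4 = 17300^0.4 = 49.57
g^-0.25 = 1.35^-0.25 = 0.9277
D = 1.31 × 1052 × 49.57 × 0.9277 = 63374 m
   = 63.37 km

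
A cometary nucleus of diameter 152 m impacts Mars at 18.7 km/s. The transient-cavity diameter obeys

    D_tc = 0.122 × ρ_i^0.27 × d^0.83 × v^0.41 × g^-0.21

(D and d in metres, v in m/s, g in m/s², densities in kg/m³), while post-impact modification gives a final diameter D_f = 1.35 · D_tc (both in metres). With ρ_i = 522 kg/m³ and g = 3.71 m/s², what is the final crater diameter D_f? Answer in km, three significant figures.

D_f ≈ 2.47 km

v = 18700 m/s.
ρ_i^0.27 = 522^0.27 = 5.417
d^0.83 = 152^0.83 = 64.70
v^0.41 = 18700^0.41 = 56.42
g^-0.21 = 3.71^-0.21 = 0.7593
D_tc = 0.122 × 5.417 × 64.70 × 56.42 × 0.7593 = 1832 m
D_f = 1.35 × 1832 = 2473 m
     = 2.473 km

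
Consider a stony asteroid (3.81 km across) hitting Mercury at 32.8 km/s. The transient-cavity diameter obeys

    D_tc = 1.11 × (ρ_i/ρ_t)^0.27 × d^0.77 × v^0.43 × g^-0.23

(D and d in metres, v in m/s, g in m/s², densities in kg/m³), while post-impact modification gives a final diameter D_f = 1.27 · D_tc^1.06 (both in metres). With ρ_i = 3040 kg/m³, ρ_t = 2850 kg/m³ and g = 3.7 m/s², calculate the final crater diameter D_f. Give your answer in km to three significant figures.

D_f ≈ 101 km

In SI: d = 3810 m, v = 32800 m/s.
(ρ_i/ρ_t)^0.27 = (3040/2850)^0.27 = 1.018
d^0.77 = 3810^0.77 = 571.9
v^0.43 = 32800^0.43 = 87.46
g^-0.23 = 3.7^-0.23 = 0.7401
D_tc = 1.11 × 1.018 × 571.9 × 87.46 × 0.7401 = 41830 m
D_f = 1.27 × (41830)^1.06 = 1.006 × 10^5 m
     = 100.6 km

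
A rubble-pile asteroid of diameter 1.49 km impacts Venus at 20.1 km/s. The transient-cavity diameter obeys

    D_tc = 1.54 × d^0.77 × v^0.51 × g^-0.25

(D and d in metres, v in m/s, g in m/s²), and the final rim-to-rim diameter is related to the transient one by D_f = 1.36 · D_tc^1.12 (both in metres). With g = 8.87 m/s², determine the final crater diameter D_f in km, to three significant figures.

D_f ≈ 187 km

In SI: d = 1490 m, v = 20100 m/s.
d^0.77 = 1490^0.77 = 277.6
v^0.51 = 20100^0.51 = 156.5
g^-0.25 = 8.87^-0.25 = 0.5795
D_tc = 1.54 × 277.6 × 156.5 × 0.5795 = 38770 m
D_f = 1.36 × (38770)^1.12 = 1.874 × 10^5 m
     = 187.4 km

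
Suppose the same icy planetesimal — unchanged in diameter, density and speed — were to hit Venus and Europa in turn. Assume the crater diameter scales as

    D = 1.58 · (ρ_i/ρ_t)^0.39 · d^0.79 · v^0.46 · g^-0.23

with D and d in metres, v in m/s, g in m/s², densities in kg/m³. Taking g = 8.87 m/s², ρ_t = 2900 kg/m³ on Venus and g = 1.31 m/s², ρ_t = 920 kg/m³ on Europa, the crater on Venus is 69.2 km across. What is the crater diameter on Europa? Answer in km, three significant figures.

D ≈ 168 km

The impactor-only factors (d, v, ρ_i) cancel in the ratio, leaving D_Europa/D_Venus = (g_Europa/g_Venus)^-0.23 · (ρ_t,Venus/ρ_t,Europa)^0.39.
(1.31/8.87)^-0.23 = 0.1477^-0.23 = 1.553
(2900/920)^0.39 = 3.152^0.39 = 1.565
Ratio = 1.553 × 1.565 = 2.430
D_Europa = 2.430 × 69.2 km = 168 km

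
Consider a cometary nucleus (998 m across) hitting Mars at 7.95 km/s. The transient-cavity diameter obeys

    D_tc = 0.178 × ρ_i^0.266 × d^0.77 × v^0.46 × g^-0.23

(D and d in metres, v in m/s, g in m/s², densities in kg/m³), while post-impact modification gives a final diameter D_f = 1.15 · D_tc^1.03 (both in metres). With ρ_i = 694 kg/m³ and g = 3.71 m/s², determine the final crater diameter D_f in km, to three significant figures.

D_f ≈ 14.4 km

v = 7950 m/s.
ρ_i^0.266 = 694^0.266 = 5.699
d^0.77 = 998^0.77 = 203.9
v^0.46 = 7950^0.46 = 62.25
g^-0.23 = 3.71^-0.23 = 0.7397
D_tc = 0.178 × 5.699 × 203.9 × 62.25 × 0.7397 = 9524 m
D_f = 1.15 × (9524)^1.03 = 14417 m
     = 14.42 km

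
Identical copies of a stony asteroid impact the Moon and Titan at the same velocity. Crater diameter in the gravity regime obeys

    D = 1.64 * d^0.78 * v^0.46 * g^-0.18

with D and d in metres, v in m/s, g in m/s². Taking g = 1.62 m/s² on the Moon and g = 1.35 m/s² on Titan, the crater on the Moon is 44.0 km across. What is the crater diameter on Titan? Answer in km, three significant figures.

All impactor-dependent factors cancel in the ratio, leaving D_Titan/D_Moon = (g_Titan/g_Moon)^-0.18.
(1.35/1.62)^-0.18 = 0.8333^-0.18 = 1.033
D_Titan = 1.033 × 44.0 km = 45.5 km

D ≈ 45.5 km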